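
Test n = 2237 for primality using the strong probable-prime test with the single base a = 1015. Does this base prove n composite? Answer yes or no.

no

n − 1 = 2236 = 2^2 · 559, so s = 2 and d = 559.
x_0 = 1015^559 mod 2237 = 1021.
x_0 is neither 1 nor 2236, so continue squaring.
x_1 = 1021^2 mod 2237 = 2236.
x_1 ≡ −1, so 1015 is not a witness.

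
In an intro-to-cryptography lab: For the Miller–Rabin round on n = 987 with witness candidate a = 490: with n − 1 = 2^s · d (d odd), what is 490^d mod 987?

n − 1 = 986 = 2^1 · 493, so s = 1 and d = 493.
490^493 mod 987 = 868.

868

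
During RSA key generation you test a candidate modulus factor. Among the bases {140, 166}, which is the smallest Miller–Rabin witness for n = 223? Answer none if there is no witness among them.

n − 1 = 222 = 2^1 · 111, so s = 1 and d = 111.
Base 140: x_0 = 140^111 mod 223 = 222. x_0 = 222 ≡ −1, so 140 is not a witness.
Base 166: x_0 = 166^111 mod 223 = 1. x_0 = 1, so 166 is not a witness.
No listed base is a witness for 223.

none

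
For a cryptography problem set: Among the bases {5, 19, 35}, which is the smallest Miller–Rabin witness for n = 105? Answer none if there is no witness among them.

5

n − 1 = 104 = 2^3 · 13, so s = 3 and d = 13.
Base 5: x_0 = 5^13 mod 105 = 5. x_0 is neither 1 nor 104, so continue squaring. x_1 = 5^2 mod 105 = 25. x_2 = 25^2 mod 105 = 100. Reached i = s−1 = 2 without hitting −1: 5 is a Miller–Rabin witness and 105 is composite.
Base 19: x_0 = 19^13 mod 105 = 19. x_0 is neither 1 nor 104, so continue squaring. x_1 = 19^2 mod 105 = 46. x_2 = 46^2 mod 105 = 16. Reached i = s−1 = 2 without hitting −1: 19 is a Miller–Rabin witness and 105 is composite.
Base 35: x_0 = 35^13 mod 105 = 35. x_0 is neither 1 nor 104, so continue squaring. x_1 = 35^2 mod 105 = 70. x_2 = 70^2 mod 105 = 70. Reached i = s−1 = 2 without hitting −1: 35 is a Miller–Rabin witness and 105 is composite.
The smallest witness among the given bases is 5.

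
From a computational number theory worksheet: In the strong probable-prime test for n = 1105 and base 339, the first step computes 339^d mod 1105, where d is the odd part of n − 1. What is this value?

n − 1 = 1104 = 2^4 · 69, so s = 4 and d = 69.
339^69 mod 1105 = 339.

339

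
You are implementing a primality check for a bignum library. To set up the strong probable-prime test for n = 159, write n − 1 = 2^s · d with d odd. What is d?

Halving: 158 → 79; 79 is odd.
So 158 = 2^1 · 79.

79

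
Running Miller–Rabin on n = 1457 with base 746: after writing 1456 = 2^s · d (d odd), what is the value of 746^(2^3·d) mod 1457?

n − 1 = 1456 = 2^4 · 91, so s = 4 and d = 91.
x_0 = 746^91 mod 1457 = 932.
x_1 = 932^2 mod 1457 = 252.
x_2 = 252^2 mod 1457 = 853.
x_3 = 853^2 mod 1457 = 566.

566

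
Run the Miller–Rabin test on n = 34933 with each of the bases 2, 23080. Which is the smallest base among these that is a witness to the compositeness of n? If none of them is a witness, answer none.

2

n − 1 = 34932 = 2^2 · 8733, so s = 2 and d = 8733.
Base 2: x_0 = 2^8733 mod 34933 = 23522. x_0 is neither 1 nor 34932, so continue squaring. x_1 = 23522^2 mod 34933 = 15630. Reached i = s−1 = 1 without hitting −1: 2 is a Miller–Rabin witness and 34933 is composite.
Base 23080: x_0 = 23080^8733 mod 34933 = 26614. x_0 is neither 1 nor 34932, so continue squaring. x_1 = 26614^2 mod 34933 = 3488. Reached i = s−1 = 1 without hitting −1: 23080 is a Miller–Rabin witness and 34933 is composite.
The smallest witness among the given bases is 2.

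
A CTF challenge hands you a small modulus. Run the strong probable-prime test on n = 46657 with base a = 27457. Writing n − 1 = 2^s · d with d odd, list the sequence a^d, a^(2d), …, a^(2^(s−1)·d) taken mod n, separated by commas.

n − 1 = 46656 = 2^6 · 729, so s = 6 and d = 729.
x_0 = 27457^729 mod 46657 = 44695.
x_1 = 44695^2 mod 46657 = 23570.
x_2 = 23570^2 mod 46657 = 1.
x_3 = 1^2 mod 46657 = 1.
x_4 = 1^2 mod 46657 = 1.
x_5 = 1^2 mod 46657 = 1.

44695, 23570, 1, 1, 1, 1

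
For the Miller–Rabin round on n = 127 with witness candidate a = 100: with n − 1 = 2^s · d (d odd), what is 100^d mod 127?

n − 1 = 126 = 2^1 · 63, so s = 1 and d = 63.
Repeated squaring mod 127: 100^1 ≡ 100, 100^2 ≡ 94, 100^4 ≡ 73, 100^8 ≡ 122, 100^16 ≡ 25, 100^32 ≡ 117.
63 = 32 + 16 + 8 + 4 + 2 + 1, so 100^63 ≡ 117·25·122·73·94·100 ≡ 1 (mod 127).

1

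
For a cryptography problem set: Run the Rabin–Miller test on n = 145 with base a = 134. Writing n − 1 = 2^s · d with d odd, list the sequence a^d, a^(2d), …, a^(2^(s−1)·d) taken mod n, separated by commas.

114, 91, 16, 111

n − 1 = 144 = 2^4 · 9, so s = 4 and d = 9.
x_0 = 134^9 mod 145 = 114.
x_1 = 114^2 mod 145 = 91.
x_2 = 91^2 mod 145 = 16.
x_3 = 16^2 mod 145 = 111.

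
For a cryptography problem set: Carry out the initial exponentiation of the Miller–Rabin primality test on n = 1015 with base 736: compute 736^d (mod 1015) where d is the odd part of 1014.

n − 1 = 1014 = 2^1 · 507, so s = 1 and d = 507.
736^507 mod 1015 = 316.

316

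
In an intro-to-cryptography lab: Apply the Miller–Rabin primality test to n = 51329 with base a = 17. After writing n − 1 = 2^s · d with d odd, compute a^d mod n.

n − 1 = 51328 = 2^7 · 401, so s = 7 and d = 401.
17^401 mod 51329 = 24843.

24843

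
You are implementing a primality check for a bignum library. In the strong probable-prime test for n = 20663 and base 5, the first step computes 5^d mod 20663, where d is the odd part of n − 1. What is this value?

20662

n − 1 = 20662 = 2^1 · 10331, so s = 1 and d = 10331.
By repeated squaring, 5^10331 ≡ 20662 (mod 20663).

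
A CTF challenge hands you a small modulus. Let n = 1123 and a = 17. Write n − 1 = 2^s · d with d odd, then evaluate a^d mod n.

1

n − 1 = 1122 = 2^1 · 561, so s = 1 and d = 561.
By repeated squaring, 17^561 ≡ 1 (mod 1123).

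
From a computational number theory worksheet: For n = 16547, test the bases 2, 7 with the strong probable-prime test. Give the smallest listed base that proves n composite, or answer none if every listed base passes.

none

n − 1 = 16546 = 2^1 · 8273, so s = 1 and d = 8273.
Base 2: x_0 = 2^8273 mod 16547 = 16546. x_0 = 16546 ≡ −1, so 2 is not a witness.
Base 7: x_0 = 7^8273 mod 16547 = 1. x_0 = 1, so 7 is not a witness.
No listed base is a witness for 16547.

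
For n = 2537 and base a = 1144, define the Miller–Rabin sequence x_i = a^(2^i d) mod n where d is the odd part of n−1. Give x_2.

n − 1 = 2536 = 2^3 · 317, so s = 3 and d = 317.
x_0 = 1144^317 mod 2537 = 915.
x_1 = 915^2 mod 2537 = 15.
x_2 = 15^2 mod 2537 = 225.

225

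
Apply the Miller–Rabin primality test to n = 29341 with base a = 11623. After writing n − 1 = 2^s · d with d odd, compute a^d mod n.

27522

n − 1 = 29340 = 2^2 · 7335, so s = 2 and d = 7335.
11623^7335 mod 29341 = 27522.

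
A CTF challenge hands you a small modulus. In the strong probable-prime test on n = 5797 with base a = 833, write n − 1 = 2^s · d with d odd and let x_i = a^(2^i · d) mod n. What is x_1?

3536

n − 1 = 5796 = 2^2 · 1449, so s = 2 and d = 1449.
x_0 = 833^1449 mod 5797 = 612.
x_1 = 612^2 mod 5797 = 3536.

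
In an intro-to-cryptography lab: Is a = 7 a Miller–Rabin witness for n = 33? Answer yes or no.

n − 1 = 32 = 2^5 · 1, so s = 5 and d = 1.
x_0 = 7^1 mod 33 = 7.
x_0 is neither 1 nor 32, so continue squaring.
x_1 = 7^2 mod 33 = 16.
x_2 = 16^2 mod 33 = 25.
x_3 = 25^2 mod 33 = 31.
x_4 = 31^2 mod 33 = 4.
Reached i = s−1 = 4 without hitting −1: 7 is a Miller–Rabin witness and 33 is composite.

yes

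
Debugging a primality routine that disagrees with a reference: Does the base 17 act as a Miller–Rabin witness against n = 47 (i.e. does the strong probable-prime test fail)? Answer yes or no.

no

n − 1 = 46 = 2^1 · 23, so s = 1 and d = 23.
x_0 = 17^23 mod 47 = 1.
x_0 = 1, so 17 is not a witness.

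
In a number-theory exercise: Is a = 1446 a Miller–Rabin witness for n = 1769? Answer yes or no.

n − 1 = 1768 = 2^3 · 221, so s = 3 and d = 221.
x_0 = 1446^221 mod 1769 = 1474.
x_0 is neither 1 nor 1768, so continue squaring.
x_1 = 1474^2 mod 1769 = 344.
x_2 = 344^2 mod 1769 = 1582.
Reached i = s−1 = 2 without hitting −1: 1446 is a Miller–Rabin witness and 1769 is composite.

yes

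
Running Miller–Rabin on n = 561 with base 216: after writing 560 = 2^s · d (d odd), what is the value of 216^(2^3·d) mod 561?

n − 1 = 560 = 2^4 · 35, so s = 4 and d = 35.
Repeated squaring mod 561: 216^1 ≡ 216, 216^2 ≡ 93, 216^4 ≡ 234, 216^8 ≡ 339, 216^16 ≡ 477, 216^32 ≡ 324.
35 = 32 + 2 + 1, so 216^35 ≡ 324·93·216 ≡ 351 (mod 561).
x_0 = 351.
x_1 = 351^2 mod 561 = 342.
x_2 = 342^2 mod 561 = 276.
x_3 = 276^2 mod 561 = 441.

441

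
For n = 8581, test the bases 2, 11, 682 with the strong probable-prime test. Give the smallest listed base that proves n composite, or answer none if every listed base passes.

none

n − 1 = 8580 = 2^2 · 2145, so s = 2 and d = 2145.
Base 2: x_0 = 2^2145 mod 8581 = 8450. x_0 is neither 1 nor 8580, so continue squaring. x_1 = 8450^2 mod 8581 = 8580. x_1 ≡ −1, so 2 is not a witness.
Base 11: x_0 = 11^2145 mod 8581 = 8580. x_0 = 8580 ≡ −1, so 11 is not a witness.
Base 682: x_0 = 682^2145 mod 8581 = 8450. x_0 is neither 1 nor 8580, so continue squaring. x_1 = 8450^2 mod 8581 = 8580. x_1 ≡ −1, so 682 is not a witness.
No listed base is a witness for 8581.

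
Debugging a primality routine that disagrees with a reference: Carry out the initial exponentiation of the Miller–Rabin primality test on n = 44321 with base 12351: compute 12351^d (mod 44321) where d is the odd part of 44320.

n − 1 = 44320 = 2^5 · 1385, so s = 5 and d = 1385.
12351^1385 mod 44321 = 31694.

31694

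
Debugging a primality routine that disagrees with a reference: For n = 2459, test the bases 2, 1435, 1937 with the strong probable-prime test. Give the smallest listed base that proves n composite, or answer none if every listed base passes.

n − 1 = 2458 = 2^1 · 1229, so s = 1 and d = 1229.
Base 2: x_0 = 2^1229 mod 2459 = 2458. x_0 = 2458 ≡ −1, so 2 is not a witness.
Base 1435: x_0 = 1435^1229 mod 2459 = 2458. x_0 = 2458 ≡ −1, so 1435 is not a witness.
Base 1937: x_0 = 1937^1229 mod 2459 = 1. x_0 = 1, so 1937 is not a witness.
No listed base is a witness for 2459.

none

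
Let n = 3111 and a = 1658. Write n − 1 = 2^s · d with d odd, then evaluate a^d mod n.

n − 1 = 3110 = 2^1 · 1555, so s = 1 and d = 1555.
1658^1555 mod 3111 = 2429.

2429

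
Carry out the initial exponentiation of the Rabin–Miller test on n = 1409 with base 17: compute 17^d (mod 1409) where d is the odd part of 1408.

n − 1 = 1408 = 2^7 · 11, so s = 7 and d = 11.
17^11 mod 1409 = 1332.

1332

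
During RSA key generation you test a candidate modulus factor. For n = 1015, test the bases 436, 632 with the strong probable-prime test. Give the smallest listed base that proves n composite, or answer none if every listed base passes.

n − 1 = 1014 = 2^1 · 507, so s = 1 and d = 507.
Base 436: x_0 = 436^507 mod 1015 = 1. x_0 = 1, so 436 is not a witness.
Base 632: x_0 = 632^507 mod 1015 = 393. x_0 ∉ {1, 1014} and s = 1, so 632 is a Miller–Rabin witness and 1015 is composite.
The smallest witness among the given bases is 632.

632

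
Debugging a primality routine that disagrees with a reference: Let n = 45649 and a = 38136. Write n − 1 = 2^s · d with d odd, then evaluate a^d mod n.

12132

n − 1 = 45648 = 2^4 · 2853, so s = 4 and d = 2853.
By repeated squaring, 38136^2853 ≡ 12132 (mod 45649).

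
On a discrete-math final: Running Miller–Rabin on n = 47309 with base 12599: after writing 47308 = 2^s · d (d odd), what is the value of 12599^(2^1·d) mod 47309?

n − 1 = 47308 = 2^2 · 11827, so s = 2 and d = 11827.
Repeated squaring mod 47309: 12599^1 ≡ 12599, 12599^2 ≡ 13106, 12599^4 ≡ 35566, 12599^8 ≡ 39623, 12599^16 ≡ 32964, 12599^32 ≡ 32184, 12599^64 ≡ 26610, 12599^128 ≡ 18297, 12599^256 ≡ 21725, 12599^512 ≡ 21041, 12599^1024 ≡ 6059, 12599^2048 ≡ 47006, 12599^4096 ≡ 44500, 12599^8192 ≡ 37187.
11827 = 8192 + 2048 + 1024 + 512 + 32 + 16 + 2 + 1, so 12599^11827 ≡ 37187·47006·6059·21041·32184·32964·13106·12599 ≡ 12491 (mod 47309).
x_0 = 12491.
x_1 = 12491^2 mod 47309 = 47308.

47308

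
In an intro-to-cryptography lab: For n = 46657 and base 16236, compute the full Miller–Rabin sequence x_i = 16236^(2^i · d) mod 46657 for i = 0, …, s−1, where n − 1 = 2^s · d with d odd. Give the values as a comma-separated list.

n − 1 = 46656 = 2^6 · 729, so s = 6 and d = 729.
x_0 = 16236^729 mod 46657 = 8176.
x_1 = 8176^2 mod 46657 = 34152.
x_2 = 34152^2 mod 46657 = 27418.
x_3 = 27418^2 mod 46657 = 9140.
x_4 = 9140^2 mod 46657 = 23570.
x_5 = 23570^2 mod 46657 = 1.

8176, 34152, 27418, 9140, 23570, 1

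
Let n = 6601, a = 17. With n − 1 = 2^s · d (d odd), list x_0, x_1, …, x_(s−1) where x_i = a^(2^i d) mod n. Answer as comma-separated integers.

n − 1 = 6600 = 2^3 · 825, so s = 3 and d = 825.
x_0 = 17^825 mod 6601 = 5795.
x_1 = 5795^2 mod 6601 = 2738.
x_2 = 2738^2 mod 6601 = 4509.

5795, 2738, 4509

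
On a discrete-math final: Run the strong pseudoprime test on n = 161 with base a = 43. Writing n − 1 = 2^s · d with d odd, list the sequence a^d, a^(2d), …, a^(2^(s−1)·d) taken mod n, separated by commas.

148, 8, 64, 71, 50

n − 1 = 160 = 2^5 · 5, so s = 5 and d = 5.
x_0 = 43^5 mod 161 = 148.
x_1 = 148^2 mod 161 = 8.
x_2 = 8^2 mod 161 = 64.
x_3 = 64^2 mod 161 = 71.
x_4 = 71^2 mod 161 = 50.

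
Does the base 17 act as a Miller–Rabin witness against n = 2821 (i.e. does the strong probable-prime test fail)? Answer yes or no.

n − 1 = 2820 = 2^2 · 705, so s = 2 and d = 705.
x_0 = 17^705 mod 2821 = 2820.
x_0 = 2820 ≡ −1, so 17 is not a witness.

no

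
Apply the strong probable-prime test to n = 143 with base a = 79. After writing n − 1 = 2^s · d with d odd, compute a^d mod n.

79

n − 1 = 142 = 2^1 · 71, so s = 1 and d = 71.
79^71 mod 143 = 79.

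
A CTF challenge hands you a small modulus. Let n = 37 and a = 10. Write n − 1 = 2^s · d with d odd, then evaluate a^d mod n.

1

n − 1 = 36 = 2^2 · 9, so s = 2 and d = 9.
10^9 mod 37 = 1.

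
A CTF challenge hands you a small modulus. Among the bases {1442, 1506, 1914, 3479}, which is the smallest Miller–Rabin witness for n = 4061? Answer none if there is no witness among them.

1506

n − 1 = 4060 = 2^2 · 1015, so s = 2 and d = 1015.
Base 1442: x_0 = 1442^1015 mod 4061 = 1. x_0 = 1, so 1442 is not a witness.
Base 1506: x_0 = 1506^1015 mod 4061 = 563. x_0 is neither 1 nor 4060, so continue squaring. x_1 = 563^2 mod 4061 = 211. Reached i = s−1 = 1 without hitting −1: 1506 is a Miller–Rabin witness and 4061 is composite.
Base 1914: x_0 = 1914^1015 mod 4061 = 2045. x_0 is neither 1 nor 4060, so continue squaring. x_1 = 2045^2 mod 4061 = 3256. Reached i = s−1 = 1 without hitting −1: 1914 is a Miller–Rabin witness and 4061 is composite.
Base 3479: x_0 = 3479^1015 mod 4061 = 2226. x_0 is neither 1 nor 4060, so continue squaring. x_1 = 2226^2 mod 4061 = 656. Reached i = s−1 = 1 without hitting −1: 3479 is a Miller–Rabin witness and 4061 is composite.
The smallest witness among the given bases is 1506.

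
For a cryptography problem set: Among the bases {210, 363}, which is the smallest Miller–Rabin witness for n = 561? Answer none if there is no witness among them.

210

n − 1 = 560 = 2^4 · 35, so s = 4 and d = 35.
Base 210: x_0 = 210^35 mod 561 = 12. x_0 is neither 1 nor 560, so continue squaring. x_1 = 12^2 mod 561 = 144. x_2 = 144^2 mod 561 = 540. x_3 = 540^2 mod 561 = 441. Reached i = s−1 = 3 without hitting −1: 210 is a Miller–Rabin witness and 561 is composite.
Base 363: x_0 = 363^35 mod 561 = 165. x_0 is neither 1 nor 560, so continue squaring. x_1 = 165^2 mod 561 = 297. x_2 = 297^2 mod 561 = 132. x_3 = 132^2 mod 561 = 33. Reached i = s−1 = 3 without hitting −1: 363 is a Miller–Rabin witness and 561 is composite.
The smallest witness among the given bases is 210.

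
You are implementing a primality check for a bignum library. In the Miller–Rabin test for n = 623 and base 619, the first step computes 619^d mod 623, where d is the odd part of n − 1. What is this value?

292

n − 1 = 622 = 2^1 · 311, so s = 1 and d = 311.
619^311 mod 623 = 292.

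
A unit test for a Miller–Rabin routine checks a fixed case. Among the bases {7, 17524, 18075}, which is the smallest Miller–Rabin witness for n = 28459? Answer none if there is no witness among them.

7

n − 1 = 28458 = 2^1 · 14229, so s = 1 and d = 14229.
Base 7: x_0 = 7^14229 mod 28459 = 14407. x_0 ∉ {1, 28458} and s = 1, so 7 is a Miller–Rabin witness and 28459 is composite.
Base 17524: x_0 = 17524^14229 mod 28459 = 12586. x_0 ∉ {1, 28458} and s = 1, so 17524 is a Miller–Rabin witness and 28459 is composite.
Base 18075: x_0 = 18075^14229 mod 28459 = 13506. x_0 ∉ {1, 28458} and s = 1, so 18075 is a Miller–Rabin witness and 28459 is composite.
The smallest witness among the given bases is 7.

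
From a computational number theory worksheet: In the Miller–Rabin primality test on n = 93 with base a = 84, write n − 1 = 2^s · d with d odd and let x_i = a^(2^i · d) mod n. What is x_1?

n − 1 = 92 = 2^2 · 23, so s = 2 and d = 23.
By repeated squaring, 84^23 ≡ 3 (mod 93).
x_0 = 3.
x_1 = 3^2 mod 93 = 9.

9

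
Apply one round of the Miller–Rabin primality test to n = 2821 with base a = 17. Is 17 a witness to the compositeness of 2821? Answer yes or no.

no

n − 1 = 2820 = 2^2 · 705, so s = 2 and d = 705.
Repeated squaring mod 2821: 17^1 ≡ 17, 17^2 ≡ 289, 17^4 ≡ 1712, 17^8 ≡ 2746, 17^16 ≡ 2804, 17^32 ≡ 289, 17^64 ≡ 1712, 17^128 ≡ 2746, 17^256 ≡ 2804, 17^512 ≡ 289.
705 = 512 + 128 + 64 + 1, so 17^705 ≡ 289·2746·1712·17 ≡ 2820 (mod 2821).
x_0 = 17^705 mod 2821 = 2820.
x_0 = 2820 ≡ −1, so 17 is not a witness.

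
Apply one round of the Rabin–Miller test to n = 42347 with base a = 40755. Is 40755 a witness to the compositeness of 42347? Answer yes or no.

n − 1 = 42346 = 2^1 · 21173, so s = 1 and d = 21173.
x_0 = 40755^21173 mod 42347 = 31712.
x_0 ∉ {1, 42346} and s = 1, so 40755 is a Miller–Rabin witness and 42347 is composite.

yes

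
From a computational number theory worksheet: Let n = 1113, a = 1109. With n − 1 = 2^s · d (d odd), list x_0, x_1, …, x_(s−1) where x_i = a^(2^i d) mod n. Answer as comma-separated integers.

n − 1 = 1112 = 2^3 · 139, so s = 3 and d = 139.
x_0 = 1109^139 mod 1113 = 206.
x_1 = 206^2 mod 1113 = 142.
x_2 = 142^2 mod 1113 = 130.

206, 142, 130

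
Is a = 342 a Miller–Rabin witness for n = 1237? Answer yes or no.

no

n − 1 = 1236 = 2^2 · 309, so s = 2 and d = 309.
x_0 = 342^309 mod 1237 = 1236.
x_0 = 1236 ≡ −1, so 342 is not a witness.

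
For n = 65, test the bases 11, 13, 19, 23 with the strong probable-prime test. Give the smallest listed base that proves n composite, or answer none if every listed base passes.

n − 1 = 64 = 2^6 · 1, so s = 6 and d = 1.
Base 11: x_0 = 11^1 mod 65 = 11. x_0 is neither 1 nor 64, so continue squaring. x_1 = 11^2 mod 65 = 56. x_2 = 56^2 mod 65 = 16. x_3 = 16^2 mod 65 = 61. x_4 = 61^2 mod 65 = 16. x_5 = 16^2 mod 65 = 61. Reached i = s−1 = 5 without hitting −1: 11 is a Miller–Rabin witness and 65 is composite.
Base 13: x_0 = 13^1 mod 65 = 13. x_0 is neither 1 nor 64, so continue squaring. x_1 = 13^2 mod 65 = 39. x_2 = 39^2 mod 65 = 26. x_3 = 26^2 mod 65 = 26. x_4 = 26^2 mod 65 = 26. x_5 = 26^2 mod 65 = 26. Reached i = s−1 = 5 without hitting −1: 13 is a Miller–Rabin witness and 65 is composite.
Base 19: x_0 = 19^1 mod 65 = 19. x_0 is neither 1 nor 64, so continue squaring. x_1 = 19^2 mod 65 = 36. x_2 = 36^2 mod 65 = 61. x_3 = 61^2 mod 65 = 16. x_4 = 16^2 mod 65 = 61. x_5 = 61^2 mod 65 = 16. Reached i = s−1 = 5 without hitting −1: 19 is a Miller–Rabin witness and 65 is composite.
Base 23: x_0 = 23^1 mod 65 = 23. x_0 is neither 1 nor 64, so continue squaring. x_1 = 23^2 mod 65 = 9. x_2 = 9^2 mod 65 = 16. x_3 = 16^2 mod 65 = 61. x_4 = 61^2 mod 65 = 16. x_5 = 16^2 mod 65 = 61. Reached i = s−1 = 5 without hitting −1: 23 is a Miller–Rabin witness and 65 is composite.
The smallest witness among the given bases is 11.

11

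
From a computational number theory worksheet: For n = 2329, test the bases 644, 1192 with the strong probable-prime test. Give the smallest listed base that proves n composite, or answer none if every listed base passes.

n − 1 = 2328 = 2^3 · 291, so s = 3 and d = 291.
Base 644: x_0 = 644^291 mod 2329 = 264. x_0 is neither 1 nor 2328, so continue squaring. x_1 = 264^2 mod 2329 = 2155. x_2 = 2155^2 mod 2329 = 2328. x_2 ≡ −1, so 644 is not a witness.
Base 1192: x_0 = 1192^291 mod 2329 = 127. x_0 is neither 1 nor 2328, so continue squaring. x_1 = 127^2 mod 2329 = 2155. x_2 = 2155^2 mod 2329 = 2328. x_2 ≡ −1, so 1192 is not a witness.
No listed base is a witness for 2329.

none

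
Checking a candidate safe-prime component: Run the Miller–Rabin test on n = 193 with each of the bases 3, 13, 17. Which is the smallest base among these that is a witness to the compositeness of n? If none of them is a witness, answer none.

none

n − 1 = 192 = 2^6 · 3, so s = 6 and d = 3.
Base 3: x_0 = 3^3 mod 193 = 27. x_0 is neither 1 nor 192, so continue squaring. x_1 = 27^2 mod 193 = 150. x_2 = 150^2 mod 193 = 112. x_3 = 112^2 mod 193 = 192. x_3 ≡ −1, so 3 is not a witness.
Base 13: x_0 = 13^3 mod 193 = 74. x_0 is neither 1 nor 192, so continue squaring. x_1 = 74^2 mod 193 = 72. x_2 = 72^2 mod 193 = 166. x_3 = 166^2 mod 193 = 150. x_4 = 150^2 mod 193 = 112. x_5 = 112^2 mod 193 = 192. x_5 ≡ −1, so 13 is not a witness.
Base 17: x_0 = 17^3 mod 193 = 88. x_0 is neither 1 nor 192, so continue squaring. x_1 = 88^2 mod 193 = 24. x_2 = 24^2 mod 193 = 190. x_3 = 190^2 mod 193 = 9. x_4 = 9^2 mod 193 = 81. x_5 = 81^2 mod 193 = 192. x_5 ≡ −1, so 17 is not a witness.
No listed base is a witness for 193.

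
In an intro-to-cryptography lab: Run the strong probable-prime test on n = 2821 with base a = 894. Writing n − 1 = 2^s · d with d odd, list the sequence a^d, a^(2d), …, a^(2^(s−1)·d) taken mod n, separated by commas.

n − 1 = 2820 = 2^2 · 705, so s = 2 and d = 705.
x_0 = 894^705 mod 2821 = 2820.
x_1 = 2820^2 mod 2821 = 1.

2820, 1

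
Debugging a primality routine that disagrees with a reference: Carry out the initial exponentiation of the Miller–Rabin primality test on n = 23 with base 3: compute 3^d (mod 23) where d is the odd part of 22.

n − 1 = 22 = 2^1 · 11, so s = 1 and d = 11.
3^11 mod 23 = 1.

1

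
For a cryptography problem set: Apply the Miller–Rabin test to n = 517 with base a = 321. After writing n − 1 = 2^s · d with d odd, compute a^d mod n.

n − 1 = 516 = 2^2 · 129, so s = 2 and d = 129.
Repeated squaring mod 517: 321^1 ≡ 321, 321^2 ≡ 158, 321^4 ≡ 148, 321^8 ≡ 190, 321^16 ≡ 427, 321^32 ≡ 345, 321^64 ≡ 115, 321^128 ≡ 300.
129 = 128 + 1, so 321^129 ≡ 300·321 ≡ 138 (mod 517).

138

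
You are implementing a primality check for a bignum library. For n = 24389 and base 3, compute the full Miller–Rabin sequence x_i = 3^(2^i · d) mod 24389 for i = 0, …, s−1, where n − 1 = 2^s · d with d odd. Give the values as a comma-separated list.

8746, 8612

n − 1 = 24388 = 2^2 · 6097, so s = 2 and d = 6097.
x_0 = 3^6097 mod 24389 = 8746.
x_1 = 8746^2 mod 24389 = 8612.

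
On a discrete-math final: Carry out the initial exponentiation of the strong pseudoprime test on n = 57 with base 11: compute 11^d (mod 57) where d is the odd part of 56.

11

n − 1 = 56 = 2^3 · 7, so s = 3 and d = 7.
11^7 mod 57 = 11.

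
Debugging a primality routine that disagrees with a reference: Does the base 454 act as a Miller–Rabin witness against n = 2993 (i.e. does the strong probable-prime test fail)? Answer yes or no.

yes

n − 1 = 2992 = 2^4 · 187, so s = 4 and d = 187.
Repeated squaring mod 2993: 454^1 ≡ 454, 454^2 ≡ 2592, 454^4 ≡ 2172, 454^8 ≡ 616, 454^16 ≡ 2338, 454^32 ≡ 1026, 454^64 ≡ 2133, 454^128 ≡ 329.
187 = 128 + 32 + 16 + 8 + 2 + 1, so 454^187 ≡ 329·1026·2338·616·2592·454 ≡ 1462 (mod 2993).
x_0 = 454^187 mod 2993 = 1462.
x_0 is neither 1 nor 2992, so continue squaring.
x_1 = 1462^2 mod 2993 = 442.
x_2 = 442^2 mod 2993 = 819.
x_3 = 819^2 mod 2993 = 329.
Reached i = s−1 = 3 without hitting −1: 454 is a Miller–Rabin witness and 2993 is composite.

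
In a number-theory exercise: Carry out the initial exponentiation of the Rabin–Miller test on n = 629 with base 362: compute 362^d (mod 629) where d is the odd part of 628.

n − 1 = 628 = 2^2 · 157, so s = 2 and d = 157.
362^157 mod 629 = 547.

547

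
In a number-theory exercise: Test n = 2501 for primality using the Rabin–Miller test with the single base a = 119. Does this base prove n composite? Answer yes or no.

no

n − 1 = 2500 = 2^2 · 625, so s = 2 and d = 625.
x_0 = 119^625 mod 2501 = 1.
x_0 = 1, so 119 is not a witness.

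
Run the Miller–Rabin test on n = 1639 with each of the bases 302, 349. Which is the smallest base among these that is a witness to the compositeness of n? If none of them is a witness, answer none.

302

n − 1 = 1638 = 2^1 · 819, so s = 1 and d = 819.
Base 302: x_0 = 302^819 mod 1639 = 130. x_0 ∉ {1, 1638} and s = 1, so 302 is a Miller–Rabin witness and 1639 is composite.
Base 349: x_0 = 349^819 mod 1639 = 788. x_0 ∉ {1, 1638} and s = 1, so 349 is a Miller–Rabin witness and 1639 is composite.
The smallest witness among the given bases is 302.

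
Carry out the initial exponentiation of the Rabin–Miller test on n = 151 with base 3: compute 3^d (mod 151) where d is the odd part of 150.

n − 1 = 150 = 2^1 · 75, so s = 1 and d = 75.
3^75 mod 151 = 150.

150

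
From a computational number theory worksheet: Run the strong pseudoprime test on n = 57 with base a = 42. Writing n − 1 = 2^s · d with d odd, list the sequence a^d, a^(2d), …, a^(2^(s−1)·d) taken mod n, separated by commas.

n − 1 = 56 = 2^3 · 7, so s = 3 and d = 7.
x_0 = 42^7 mod 57 = 6.
x_1 = 6^2 mod 57 = 36.
x_2 = 36^2 mod 57 = 42.

6, 36, 42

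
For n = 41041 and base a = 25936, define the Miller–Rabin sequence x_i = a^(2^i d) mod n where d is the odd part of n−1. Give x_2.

24025

n − 1 = 41040 = 2^4 · 2565, so s = 4 and d = 2565.
By repeated squaring, 25936^2565 ≡ 8009 (mod 41041).
x_0 = 8009.
x_1 = 8009^2 mod 41041 = 38039.
x_2 = 38039^2 mod 41041 = 24025.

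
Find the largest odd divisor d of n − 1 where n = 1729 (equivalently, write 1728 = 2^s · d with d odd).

27

Halving: 1728 → 864 → 432 → 216 → 108 → 54 → 27; 27 is odd.
So 1728 = 2^6 · 27.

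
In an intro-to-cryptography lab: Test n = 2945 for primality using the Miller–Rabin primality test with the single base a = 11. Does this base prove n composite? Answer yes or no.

n − 1 = 2944 = 2^7 · 23, so s = 7 and d = 23.
x_0 = 11^23 mod 2945 = 2306.
x_0 is neither 1 nor 2944, so continue squaring.
x_1 = 2306^2 mod 2945 = 1911.
x_2 = 1911^2 mod 2945 = 121.
x_3 = 121^2 mod 2945 = 2861.
x_4 = 2861^2 mod 2945 = 1166.
x_5 = 1166^2 mod 2945 = 1911.
x_6 = 1911^2 mod 2945 = 121.
Reached i = s−1 = 6 without hitting −1: 11 is a Miller–Rabin witness and 2945 is composite.

yes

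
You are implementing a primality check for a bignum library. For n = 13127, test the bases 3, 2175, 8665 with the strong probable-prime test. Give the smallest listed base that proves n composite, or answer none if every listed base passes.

none

n − 1 = 13126 = 2^1 · 6563, so s = 1 and d = 6563.
Base 3: x_0 = 3^6563 mod 13127 = 1. x_0 = 1, so 3 is not a witness.
Base 2175: x_0 = 2175^6563 mod 13127 = 13126. x_0 = 13126 ≡ −1, so 2175 is not a witness.
Base 8665: x_0 = 8665^6563 mod 13127 = 13126. x_0 = 13126 ≡ −1, so 8665 is not a witness.
No listed base is a witness for 13127.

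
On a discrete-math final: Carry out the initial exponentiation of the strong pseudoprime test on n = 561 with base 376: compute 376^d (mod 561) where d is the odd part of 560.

n − 1 = 560 = 2^4 · 35, so s = 4 and d = 35.
376^35 mod 561 = 76.

76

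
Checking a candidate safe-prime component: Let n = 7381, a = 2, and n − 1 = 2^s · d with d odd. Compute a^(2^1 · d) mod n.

n − 1 = 7380 = 2^2 · 1845, so s = 2 and d = 1845.
Repeated squaring mod 7381: 2^1 ≡ 2, 2^2 ≡ 4, 2^4 ≡ 16, 2^8 ≡ 256, 2^16 ≡ 6488, 2^32 ≡ 301, 2^64 ≡ 2029, 2^128 ≡ 5624, 2^256 ≡ 1791, 2^512 ≡ 4327, 2^1024 ≡ 4713.
1845 = 1024 + 512 + 256 + 32 + 16 + 4 + 1, so 2^1845 ≡ 4713·4327·1791·301·6488·16·2 ≡ 3222 (mod 7381).
x_0 = 3222.
x_1 = 3222^2 mod 7381 = 3598.

3598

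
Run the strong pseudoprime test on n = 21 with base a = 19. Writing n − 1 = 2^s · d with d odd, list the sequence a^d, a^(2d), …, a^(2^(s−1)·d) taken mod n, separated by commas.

10, 16

n − 1 = 20 = 2^2 · 5, so s = 2 and d = 5.
x_0 = 19^5 mod 21 = 10.
x_1 = 10^2 mod 21 = 16.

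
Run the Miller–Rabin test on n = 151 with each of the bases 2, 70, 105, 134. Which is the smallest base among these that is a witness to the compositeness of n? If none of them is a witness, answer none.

none

n − 1 = 150 = 2^1 · 75, so s = 1 and d = 75.
Base 2: x_0 = 2^75 mod 151 = 1. x_0 = 1, so 2 is not a witness.
Base 70: x_0 = 70^75 mod 151 = 150. x_0 = 150 ≡ −1, so 70 is not a witness.
Base 105: x_0 = 105^75 mod 151 = 1. x_0 = 1, so 105 is not a witness.
Base 134: x_0 = 134^75 mod 151 = 150. x_0 = 150 ≡ −1, so 134 is not a witness.
No listed base is a witness for 151.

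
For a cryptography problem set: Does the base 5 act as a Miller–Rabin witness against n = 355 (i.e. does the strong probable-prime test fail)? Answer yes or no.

yes

n − 1 = 354 = 2^1 · 177, so s = 1 and d = 177.
Repeated squaring mod 355: 5^1 ≡ 5, 5^2 ≡ 25, 5^4 ≡ 270, 5^8 ≡ 125, 5^16 ≡ 5, 5^32 ≡ 25, 5^64 ≡ 270, 5^128 ≡ 125.
177 = 128 + 32 + 16 + 1, so 5^177 ≡ 125·25·5·5 ≡ 25 (mod 355).
x_0 = 5^177 mod 355 = 25.
x_0 ∉ {1, 354} and s = 1, so 5 is a Miller–Rabin witness and 355 is composite.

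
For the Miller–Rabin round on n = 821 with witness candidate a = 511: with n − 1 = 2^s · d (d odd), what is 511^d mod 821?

820

n − 1 = 820 = 2^2 · 205, so s = 2 and d = 205.
Repeated squaring mod 821: 511^1 ≡ 511, 511^2 ≡ 43, 511^4 ≡ 207, 511^8 ≡ 157, 511^16 ≡ 19, 511^32 ≡ 361, 511^64 ≡ 603, 511^128 ≡ 727.
205 = 128 + 64 + 8 + 4 + 1, so 511^205 ≡ 727·603·157·207·511 ≡ 820 (mod 821).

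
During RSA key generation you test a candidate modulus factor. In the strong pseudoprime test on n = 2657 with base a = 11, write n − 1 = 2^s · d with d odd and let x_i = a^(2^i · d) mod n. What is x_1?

960

n − 1 = 2656 = 2^5 · 83, so s = 5 and d = 83.
x_0 = 11^83 mod 2657 = 584.
x_1 = 584^2 mod 2657 = 960.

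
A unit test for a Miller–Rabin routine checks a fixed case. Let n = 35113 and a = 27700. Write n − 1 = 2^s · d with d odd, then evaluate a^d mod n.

n − 1 = 35112 = 2^3 · 4389, so s = 3 and d = 4389.
By repeated squaring, 27700^4389 ≡ 22710 (mod 35113).

22710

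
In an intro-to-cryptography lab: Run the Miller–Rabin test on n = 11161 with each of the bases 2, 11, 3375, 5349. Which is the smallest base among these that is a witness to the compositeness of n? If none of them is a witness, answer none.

n − 1 = 11160 = 2^3 · 1395, so s = 3 and d = 1395.
Base 2: x_0 = 2^1395 mod 11161 = 11160. x_0 = 11160 ≡ −1, so 2 is not a witness.
Base 11: x_0 = 11^1395 mod 11161 = 8934. x_0 is neither 1 nor 11160, so continue squaring. x_1 = 8934^2 mod 11161 = 4045. x_2 = 4045^2 mod 11161 = 11160. x_2 ≡ −1, so 11 is not a witness.
Base 3375: x_0 = 3375^1395 mod 11161 = 7116. x_0 is neither 1 nor 11160, so continue squaring. x_1 = 7116^2 mod 11161 = 11160. x_1 ≡ −1, so 3375 is not a witness.
Base 5349: x_0 = 5349^1395 mod 11161 = 1. x_0 = 1, so 5349 is not a witness.
No listed base is a witness for 11161.

none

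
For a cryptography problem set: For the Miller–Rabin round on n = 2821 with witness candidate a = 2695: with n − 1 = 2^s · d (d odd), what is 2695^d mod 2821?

n − 1 = 2820 = 2^2 · 705, so s = 2 and d = 705.
By repeated squaring, 2695^705 ≡ 805 (mod 2821).

805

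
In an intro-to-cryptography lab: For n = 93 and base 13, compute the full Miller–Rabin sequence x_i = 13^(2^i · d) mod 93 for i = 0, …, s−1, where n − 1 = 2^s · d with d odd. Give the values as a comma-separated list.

n − 1 = 92 = 2^2 · 23, so s = 2 and d = 23.
x_0 = 13^23 mod 93 = 55.
x_1 = 55^2 mod 93 = 49.

55, 49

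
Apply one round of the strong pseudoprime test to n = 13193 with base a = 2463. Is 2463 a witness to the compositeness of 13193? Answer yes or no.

n − 1 = 13192 = 2^3 · 1649, so s = 3 and d = 1649.
x_0 = 2463^1649 mod 13193 = 2239.
x_0 is neither 1 nor 13192, so continue squaring.
x_1 = 2239^2 mod 13193 = 12974.
x_2 = 12974^2 mod 13193 = 8382.
Reached i = s−1 = 2 without hitting −1: 2463 is a Miller–Rabin witness and 13193 is composite.

yes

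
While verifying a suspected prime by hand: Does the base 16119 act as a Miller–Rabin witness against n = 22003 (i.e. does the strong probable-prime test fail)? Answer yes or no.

n − 1 = 22002 = 2^1 · 11001, so s = 1 and d = 11001.
x_0 = 16119^11001 mod 22003 = 1.
x_0 = 1, so 16119 is not a witness.

no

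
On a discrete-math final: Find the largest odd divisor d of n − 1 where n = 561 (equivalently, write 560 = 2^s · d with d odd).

Halving: 560 → 280 → 140 → 70 → 35; 35 is odd.
So 560 = 2^4 · 35.

35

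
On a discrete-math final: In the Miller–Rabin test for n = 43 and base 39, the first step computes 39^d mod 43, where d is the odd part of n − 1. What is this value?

n − 1 = 42 = 2^1 · 21, so s = 1 and d = 21.
39^21 mod 43 = 42.

42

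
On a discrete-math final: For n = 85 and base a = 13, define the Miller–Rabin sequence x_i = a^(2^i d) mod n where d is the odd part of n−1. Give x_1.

n − 1 = 84 = 2^2 · 21, so s = 2 and d = 21.
x_0 = 13^21 mod 85 = 13.
x_1 = 13^2 mod 85 = 84.

84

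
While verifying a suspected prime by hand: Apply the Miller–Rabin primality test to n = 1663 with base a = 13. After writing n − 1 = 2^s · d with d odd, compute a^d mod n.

1

n − 1 = 1662 = 2^1 · 831, so s = 1 and d = 831.
13^831 mod 1663 = 1.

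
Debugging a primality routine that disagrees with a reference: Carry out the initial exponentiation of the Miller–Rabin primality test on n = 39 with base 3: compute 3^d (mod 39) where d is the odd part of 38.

3

n − 1 = 38 = 2^1 · 19, so s = 1 and d = 19.
Repeated squaring mod 39: 3^1 ≡ 3, 3^2 ≡ 9, 3^4 ≡ 3, 3^8 ≡ 9, 3^16 ≡ 3.
19 = 16 + 2 + 1, so 3^19 ≡ 3·9·3 ≡ 3 (mod 39).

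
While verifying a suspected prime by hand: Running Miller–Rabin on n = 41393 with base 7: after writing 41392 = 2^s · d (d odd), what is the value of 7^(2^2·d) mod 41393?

11449

n − 1 = 41392 = 2^4 · 2587, so s = 4 and d = 2587.
x_0 = 7^2587 mod 41393 = 12348.
x_1 = 12348^2 mod 41393 = 22685.
x_2 = 22685^2 mod 41393 = 11449.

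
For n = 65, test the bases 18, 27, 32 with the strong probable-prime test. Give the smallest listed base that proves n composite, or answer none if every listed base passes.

n − 1 = 64 = 2^6 · 1, so s = 6 and d = 1.
Base 18: x_0 = 18^1 mod 65 = 18. x_0 is neither 1 nor 64, so continue squaring. x_1 = 18^2 mod 65 = 64. x_1 ≡ −1, so 18 is not a witness.
Base 27: x_0 = 27^1 mod 65 = 27. x_0 is neither 1 nor 64, so continue squaring. x_1 = 27^2 mod 65 = 14. x_2 = 14^2 mod 65 = 1. x_2 = 1 but x_1 ≠ ±1, a nontrivial square root of 1 — 27 is a witness and 65 is composite.
Base 32: x_0 = 32^1 mod 65 = 32. x_0 is neither 1 nor 64, so continue squaring. x_1 = 32^2 mod 65 = 49. x_2 = 49^2 mod 65 = 61. x_3 = 61^2 mod 65 = 16. x_4 = 16^2 mod 65 = 61. x_5 = 61^2 mod 65 = 16. Reached i = s−1 = 5 without hitting −1: 32 is a Miller–Rabin witness and 65 is composite.
The smallest witness among the given bases is 27.

27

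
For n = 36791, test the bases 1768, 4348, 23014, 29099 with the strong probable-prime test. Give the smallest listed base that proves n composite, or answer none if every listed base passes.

none

n − 1 = 36790 = 2^1 · 18395, so s = 1 and d = 18395.
Base 1768: x_0 = 1768^18395 mod 36791 = 36790. x_0 = 36790 ≡ −1, so 1768 is not a witness.
Base 4348: x_0 = 4348^18395 mod 36791 = 36790. x_0 = 36790 ≡ −1, so 4348 is not a witness.
Base 23014: x_0 = 23014^18395 mod 36791 = 36790. x_0 = 36790 ≡ −1, so 23014 is not a witness.
Base 29099: x_0 = 29099^18395 mod 36791 = 1. x_0 = 1, so 29099 is not a witness.
No listed base is a witness for 36791.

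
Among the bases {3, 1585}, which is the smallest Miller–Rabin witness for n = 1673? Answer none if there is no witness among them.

3

n − 1 = 1672 = 2^3 · 209, so s = 3 and d = 209.
Base 3: x_0 = 3^209 mod 1673 = 565. x_0 is neither 1 nor 1672, so continue squaring. x_1 = 565^2 mod 1673 = 1355. x_2 = 1355^2 mod 1673 = 744. Reached i = s−1 = 2 without hitting −1: 3 is a Miller–Rabin witness and 1673 is composite.
Base 1585: x_0 = 1585^209 mod 1673 = 446. x_0 is neither 1 nor 1672, so continue squaring. x_1 = 446^2 mod 1673 = 1502. x_2 = 1502^2 mod 1673 = 800. Reached i = s−1 = 2 without hitting −1: 1585 is a Miller–Rabin witness and 1673 is composite.
The smallest witness among the given bases is 3.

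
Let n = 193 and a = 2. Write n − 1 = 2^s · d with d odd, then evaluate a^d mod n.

n − 1 = 192 = 2^6 · 3, so s = 6 and d = 3.
2^3 mod 193 = 8.

8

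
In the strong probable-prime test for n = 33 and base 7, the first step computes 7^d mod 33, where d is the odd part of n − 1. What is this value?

7

n − 1 = 32 = 2^5 · 1, so s = 5 and d = 1.
7^1 mod 33 = 7.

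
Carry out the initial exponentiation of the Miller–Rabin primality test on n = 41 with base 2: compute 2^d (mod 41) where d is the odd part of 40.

32

n − 1 = 40 = 2^3 · 5, so s = 3 and d = 5.
Repeated squaring mod 41: 2^1 ≡ 2, 2^2 ≡ 4, 2^4 ≡ 16.
5 = 4 + 1, so 2^5 ≡ 16·2 ≡ 32 (mod 41).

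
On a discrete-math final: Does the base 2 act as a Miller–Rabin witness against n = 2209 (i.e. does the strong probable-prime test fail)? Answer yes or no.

yes

n − 1 = 2208 = 2^5 · 69, so s = 5 and d = 69.
x_0 = 2^69 mod 2209 = 894.
x_0 is neither 1 nor 2208, so continue squaring.
x_1 = 894^2 mod 2209 = 1787.
x_2 = 1787^2 mod 2209 = 1364.
x_3 = 1364^2 mod 2209 = 518.
x_4 = 518^2 mod 2209 = 1035.
Reached i = s−1 = 4 without hitting −1: 2 is a Miller–Rabin witness and 2209 is composite.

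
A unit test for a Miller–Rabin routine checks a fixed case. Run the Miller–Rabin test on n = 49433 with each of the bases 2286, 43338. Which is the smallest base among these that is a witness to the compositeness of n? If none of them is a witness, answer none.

n − 1 = 49432 = 2^3 · 6179, so s = 3 and d = 6179.
Base 2286: x_0 = 2286^6179 mod 49433 = 4430. x_0 is neither 1 nor 49432, so continue squaring. x_1 = 4430^2 mod 49433 = 49432. x_1 ≡ −1, so 2286 is not a witness.
Base 43338: x_0 = 43338^6179 mod 49433 = 14984. x_0 is neither 1 nor 49432, so continue squaring. x_1 = 14984^2 mod 49433 = 45003. x_2 = 45003^2 mod 49433 = 49432. x_2 ≡ −1, so 43338 is not a witness.
No listed base is a witness for 49433.

none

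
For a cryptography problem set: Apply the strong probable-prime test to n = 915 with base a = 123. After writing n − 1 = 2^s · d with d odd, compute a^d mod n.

n − 1 = 914 = 2^1 · 457, so s = 1 and d = 457.
Repeated squaring mod 915: 123^1 ≡ 123, 123^2 ≡ 489, 123^4 ≡ 306, 123^8 ≡ 306, 123^16 ≡ 306, 123^32 ≡ 306, 123^64 ≡ 306, 123^128 ≡ 306, 123^256 ≡ 306.
457 = 256 + 128 + 64 + 8 + 1, so 123^457 ≡ 306·306·306·306·123 ≡ 123 (mod 915).

123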